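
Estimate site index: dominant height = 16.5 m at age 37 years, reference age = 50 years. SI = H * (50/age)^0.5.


50/37 = 1.35135
(1.35135)^0.5 = 1.16248
SI = 16.5 * 1.16248 = 19.1809 ≈ 19.2 m

19.2 m


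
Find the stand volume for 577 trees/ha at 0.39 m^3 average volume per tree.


V_stand = 577 * 0.39 = 225.03 ≈ 225.0 m^3/ha

225.0 m^3/ha


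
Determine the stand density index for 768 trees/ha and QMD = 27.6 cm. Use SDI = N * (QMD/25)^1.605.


QMD/25 = 27.6/25 = 1.104
(1.104)^1.605 = exp(1.605 * ln(1.104)) = exp(1.605 * 0.0989399) = exp(0.158799) = 1.17210
SDI = 768 * 1.17210 = 900.173 ≈ 900

900


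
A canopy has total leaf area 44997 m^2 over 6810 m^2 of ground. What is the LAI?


LAI = 44997 / 6810 = 6.6075 ≈ 6.61

6.61


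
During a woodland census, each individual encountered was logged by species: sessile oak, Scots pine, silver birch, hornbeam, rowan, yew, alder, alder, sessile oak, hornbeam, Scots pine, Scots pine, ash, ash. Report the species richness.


Total individuals logged = 14
Distinct species (count of individuals): sessile oak (2), Scots pine (3), silver birch (1), hornbeam (2), rowan (1), yew (1), alder (2), ash (2)
Species richness = number of distinct species = 8

8


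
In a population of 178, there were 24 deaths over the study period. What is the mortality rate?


Mortality rate = 24 / 178 = 0.134831 ≈ 0.1348

0.1348


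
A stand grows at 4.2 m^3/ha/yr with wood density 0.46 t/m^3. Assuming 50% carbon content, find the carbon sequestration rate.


C = 4.2 * 0.46 * 0.5 = 0.966 ≈ 0.97 t C/ha/yr

0.97 t C/ha/yr


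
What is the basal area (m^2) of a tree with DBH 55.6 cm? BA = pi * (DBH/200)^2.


D/200 = 55.6/200 = 0.278 m
(D/200)^2 = 0.278^2 = 0.077284
BA = 3.141593 * 0.077284 = 0.242795 ≈ 0.2428 m^2

0.2428 m^2


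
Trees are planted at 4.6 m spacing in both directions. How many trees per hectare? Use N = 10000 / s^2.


N = 10000 / 4.6^2 = 10000 / 21.16 = 472.590 ≈ 473 trees/ha

473 trees/ha


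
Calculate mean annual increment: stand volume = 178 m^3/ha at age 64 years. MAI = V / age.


MAI = 178 / 64 = 2.7813 ≈ 2.78 m^3/ha/yr

2.78 m^3/ha/yr


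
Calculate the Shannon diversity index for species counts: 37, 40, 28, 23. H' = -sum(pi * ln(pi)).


Total N = 37 + 40 + 28 + 23 = 128
Per-species terms:
  p = 37/128 = 0.289063; ln(p) = -1.241111; p*ln(p) = 0.289063 * (-1.241111) = -0.358759
  p = 40/128 = 0.312500; ln(p) = -1.163151; p*ln(p) = 0.312500 * (-1.163151) = -0.363485
  p = 28/128 = 0.218750; ln(p) = -1.519826; p*ln(p) = 0.218750 * (-1.519826) = -0.332462
  p = 23/128 = 0.179688; ln(p) = -1.716533; p*ln(p) = 0.179688 * (-1.716533) = -0.308440
sum(p*ln(p)) = (-0.358759) + (-0.363485) + (-0.332462) + (-0.308440) = -1.363146
H' = -(-1.363146) = 1.363146 ≈ 1.3631

1.3631


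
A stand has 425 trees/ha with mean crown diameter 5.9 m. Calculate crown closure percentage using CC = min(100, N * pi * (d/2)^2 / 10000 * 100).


(d/2)^2 = (5.9/2)^2 = 2.95^2 = 8.7025
Crown area = 3.141593 * 8.7025 = 27.3397 m^2
N * area / 10000 * 100 = 425 * 27.3397 / 10000 * 100 = 116.194
CC = min(100, 116.194) = 100%

100%


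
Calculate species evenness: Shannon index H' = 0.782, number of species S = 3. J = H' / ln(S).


ln(3) = 1.09861
J = H' / ln(S) = 0.782 / 1.09861 = 0.711809 ≈ 0.7118

0.7118


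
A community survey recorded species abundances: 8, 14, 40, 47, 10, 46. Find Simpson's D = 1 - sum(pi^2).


Total N = 8 + 14 + 40 + 47 + 10 + 46 = 165
Per-species terms:
  p = 8/165 = 0.048485; p^2 = 0.048485^2 = 0.002351
  p = 14/165 = 0.084848; p^2 = 0.084848^2 = 0.007199
  p = 40/165 = 0.242424; p^2 = 0.242424^2 = 0.058769
  p = 47/165 = 0.284848; p^2 = 0.284848^2 = 0.081138
  p = 10/165 = 0.060606; p^2 = 0.060606^2 = 0.003673
  p = 46/165 = 0.278788; p^2 = 0.278788^2 = 0.077723
sum(p^2) = 0.002351 + 0.007199 + 0.058769 + 0.081138 + 0.003673 + 0.077723 = 0.230853
D = 1 - 0.230853 = 0.769147 ≈ 0.7691

0.7691


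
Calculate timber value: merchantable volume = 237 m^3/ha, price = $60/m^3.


Value = 237 * 60 = $14220/ha

$14220/ha


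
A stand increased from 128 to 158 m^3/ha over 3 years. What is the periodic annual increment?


PAI = (V2 - V1) / period = (158 - 128) / 3 = 30 / 3 = 10.00 m^3/ha/yr

10.00 m^3/ha/yr


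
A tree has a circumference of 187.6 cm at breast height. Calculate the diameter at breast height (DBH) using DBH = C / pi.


DBH = C / pi = 187.6 / 3.141593 = 59.7149 ≈ 59.71 cm

59.71 cm


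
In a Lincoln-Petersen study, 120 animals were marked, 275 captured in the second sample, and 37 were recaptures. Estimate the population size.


N = M * C / R = 120 * 275 / 37 = 33000 / 37 = 891.89 ≈ 892

892 individuals


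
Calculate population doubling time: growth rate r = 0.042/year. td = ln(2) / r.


td = ln(2) / 0.042 = 0.693147 / 0.042 = 16.5035 ≈ 16.5 years

16.5 years


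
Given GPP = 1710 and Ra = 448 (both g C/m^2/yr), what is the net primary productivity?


NPP = GPP - Ra = 1710 - 448 = 1262 g C/m^2/yr

1262 g C/m^2/yr


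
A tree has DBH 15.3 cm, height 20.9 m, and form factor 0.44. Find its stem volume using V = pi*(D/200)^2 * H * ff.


(D/200)^2 = (15.3/200)^2 = 0.0765^2 = 0.00585225
BA = 3.141593 * 0.00585225 = 0.0183854 m^2
V = 0.0183854 * 20.9 * 0.44 = 0.169072 ≈ 0.169 m^3

0.169 m^3


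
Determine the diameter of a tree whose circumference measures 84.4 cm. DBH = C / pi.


DBH = C / pi = 84.4 / 3.141593 = 26.8654 ≈ 26.87 cm

26.87 cm


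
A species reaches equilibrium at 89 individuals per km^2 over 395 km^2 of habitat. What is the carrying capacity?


K = 89 * 395 = 35155 individuals

35155 individuals


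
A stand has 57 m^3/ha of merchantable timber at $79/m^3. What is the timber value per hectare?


Value = 57 * 79 = $4503/ha

$4503/ha


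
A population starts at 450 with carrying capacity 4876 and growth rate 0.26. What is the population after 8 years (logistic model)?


(K - N0)/N0 = (4876 - 450)/450 = 4426/450 = 9.83556
r*t = 0.26 * 8 = 2.08; exp(-2.08) = 0.124930
9.83556 * 0.124930 = 1.22876
1 + 1.22876 = 2.22876
N = 4876 / 2.22876 = 2187.76 ≈ 2188

2188


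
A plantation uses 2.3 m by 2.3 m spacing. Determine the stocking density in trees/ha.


N = 10000 / 2.3^2 = 10000 / 5.29 = 1890.36 ≈ 1890 trees/ha

1890 trees/ha


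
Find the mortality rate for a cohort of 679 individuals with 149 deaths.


Mortality rate = 149 / 679 = 0.219440 ≈ 0.2194

0.2194


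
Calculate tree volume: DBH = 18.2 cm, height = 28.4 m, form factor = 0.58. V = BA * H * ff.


(D/200)^2 = (18.2/200)^2 = 0.091^2 = 0.008281
BA = 3.141593 * 0.008281 = 0.0260155 m^2
V = 0.0260155 * 28.4 * 0.58 = 0.428527 ≈ 0.429 m^3

0.429 m^3


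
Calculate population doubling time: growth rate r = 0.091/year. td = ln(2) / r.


td = ln(2) / 0.091 = 0.693147 / 0.091 = 7.61700 ≈ 7.6 years

7.6 years


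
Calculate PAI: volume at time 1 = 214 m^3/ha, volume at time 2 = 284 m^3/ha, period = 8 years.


PAI = (V2 - V1) / period = (284 - 214) / 8 = 70 / 8 = 8.75 m^3/ha/yr

8.75 m^3/ha/yr


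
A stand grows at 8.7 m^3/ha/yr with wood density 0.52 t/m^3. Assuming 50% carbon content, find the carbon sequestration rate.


C = 8.7 * 0.52 * 0.5 = 2.262 ≈ 2.26 t C/ha/yr

2.26 t C/ha/yr


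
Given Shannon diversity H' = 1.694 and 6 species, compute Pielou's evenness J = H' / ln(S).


ln(6) = 1.79176
J = H' / ln(S) = 1.694 / 1.79176 = 0.945439 ≈ 0.9454

0.9454


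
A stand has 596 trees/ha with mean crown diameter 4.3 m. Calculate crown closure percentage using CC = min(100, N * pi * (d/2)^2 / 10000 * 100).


(d/2)^2 = (4.3/2)^2 = 2.15^2 = 4.6225
Crown area = 3.141593 * 4.6225 = 14.5220 m^2
N * area / 10000 * 100 = 596 * 14.5220 / 10000 * 100 = 86.5511
CC = min(100, 86.5511) = 86.5511 ≈ 86.6%

86.6%


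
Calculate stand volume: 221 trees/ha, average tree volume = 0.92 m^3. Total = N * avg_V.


V_stand = 221 * 0.92 = 203.32 ≈ 203.3 m^3/ha

203.3 m^3/ha


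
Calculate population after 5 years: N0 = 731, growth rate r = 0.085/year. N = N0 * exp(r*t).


r*t = 0.085 * 5 = 0.425
exp(0.425) = 1.52959
N = 731 * 1.52959 = 1118.13 ≈ 1118

1118


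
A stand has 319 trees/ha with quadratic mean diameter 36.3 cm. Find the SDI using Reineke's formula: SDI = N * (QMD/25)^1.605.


QMD/25 = 36.3/25 = 1.452
(1.452)^1.605 = exp(1.605 * ln(1.452)) = exp(1.605 * 0.372942) = exp(0.598572) = 1.81952
SDI = 319 * 1.81952 = 580.427 ≈ 580

580


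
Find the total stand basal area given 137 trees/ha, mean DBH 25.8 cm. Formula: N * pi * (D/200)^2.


(D/200)^2 = (25.8/200)^2 = 0.129^2 = 0.016641
Individual BA = 3.141593 * 0.016641 = 0.0522792 m^2
Stand BA = 137 * 0.0522792 = 7.16225 ≈ 7.16 m^2/ha

7.16 m^2/ha


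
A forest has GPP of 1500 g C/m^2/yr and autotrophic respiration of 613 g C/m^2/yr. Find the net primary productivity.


NPP = GPP - Ra = 1500 - 613 = 887 g C/m^2/yr

887 g C/m^2/yr


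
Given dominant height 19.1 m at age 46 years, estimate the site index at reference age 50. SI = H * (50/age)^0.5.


50/46 = 1.08696
(1.08696)^0.5 = 1.04257
SI = 19.1 * 1.04257 = 19.9131 ≈ 19.9 m

19.9 m


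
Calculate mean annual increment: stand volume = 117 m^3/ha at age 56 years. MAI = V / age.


MAI = 117 / 56 = 2.0893 ≈ 2.09 m^3/ha/yr

2.09 m^3/ha/yr


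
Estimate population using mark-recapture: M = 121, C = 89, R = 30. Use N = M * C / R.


N = M * C / R = 121 * 89 / 30 = 10769 / 30 = 358.97 ≈ 359

359 individuals


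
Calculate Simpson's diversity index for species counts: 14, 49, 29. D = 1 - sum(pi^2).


Total N = 14 + 49 + 29 = 92
Per-species terms:
  p = 14/92 = 0.152174; p^2 = 0.152174^2 = 0.023157
  p = 49/92 = 0.532609; p^2 = 0.532609^2 = 0.283672
  p = 29/92 = 0.315217; p^2 = 0.315217^2 = 0.099362
sum(p^2) = 0.023157 + 0.283672 + 0.099362 = 0.406191
D = 1 - 0.406191 = 0.593809 ≈ 0.5938

0.5938


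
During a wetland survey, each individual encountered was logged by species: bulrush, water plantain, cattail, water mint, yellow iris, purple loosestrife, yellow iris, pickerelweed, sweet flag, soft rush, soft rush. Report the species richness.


Total individuals logged = 11
Distinct species (count of individuals): bulrush (1), water plantain (1), cattail (1), water mint (1), yellow iris (2), purple loosestrife (1), pickerelweed (1), sweet flag (1), soft rush (2)
Species richness = number of distinct species = 9

9


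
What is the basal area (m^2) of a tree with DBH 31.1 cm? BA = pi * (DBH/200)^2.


D/200 = 31.1/200 = 0.1555 m
(D/200)^2 = 0.1555^2 = 0.02418025
BA = 3.141593 * 0.02418025 = 0.0759645 ≈ 0.0760 m^2

0.0760 m^2


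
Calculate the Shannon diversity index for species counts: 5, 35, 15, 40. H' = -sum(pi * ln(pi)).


Total N = 5 + 35 + 15 + 40 = 95
Per-species terms:
  p = 5/95 = 0.052632; ln(p) = -2.944431; p*ln(p) = 0.052632 * (-2.944431) = -0.154971
  p = 35/95 = 0.368421; ln(p) = -0.998529; p*ln(p) = 0.368421 * (-0.998529) = -0.367879
  p = 15/95 = 0.157895; ln(p) = -1.845825; p*ln(p) = 0.157895 * (-1.845825) = -0.291447
  p = 40/95 = 0.421053; ln(p) = -0.864997; p*ln(p) = 0.421053 * (-0.864997) = -0.364210
sum(p*ln(p)) = (-0.154971) + (-0.367879) + (-0.291447) + (-0.364210) = -1.178507
H' = -(-1.178507) = 1.178507 ≈ 1.1785

1.1785


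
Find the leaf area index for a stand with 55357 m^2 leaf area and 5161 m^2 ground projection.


LAI = 55357 / 5161 = 10.7260 ≈ 10.73

10.73


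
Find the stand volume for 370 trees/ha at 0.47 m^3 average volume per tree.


V_stand = 370 * 0.47 = 173.9 m^3/ha

173.9 m^3/ha


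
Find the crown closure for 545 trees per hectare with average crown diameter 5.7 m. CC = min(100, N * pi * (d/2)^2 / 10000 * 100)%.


(d/2)^2 = (5.7/2)^2 = 2.85^2 = 8.1225
Crown area = 3.141593 * 8.1225 = 25.5176 m^2
N * area / 10000 * 100 = 545 * 25.5176 / 10000 * 100 = 139.071
CC = min(100, 139.071) = 100%

100%


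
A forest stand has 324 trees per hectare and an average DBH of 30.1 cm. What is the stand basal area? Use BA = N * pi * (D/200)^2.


(D/200)^2 = (30.1/200)^2 = 0.1505^2 = 0.02265025
Individual BA = 3.141593 * 0.02265025 = 0.0711579 m^2
Stand BA = 324 * 0.0711579 = 23.0552 ≈ 23.06 m^2/ha

23.06 m^2/ha


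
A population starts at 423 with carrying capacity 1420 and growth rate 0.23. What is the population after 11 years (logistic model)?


(K - N0)/N0 = (1420 - 423)/423 = 997/423 = 2.35697
r*t = 0.23 * 11 = 2.53; exp(-2.53) = 0.0796590
2.35697 * 0.0796590 = 0.187754
1 + 0.187754 = 1.18775
N = 1420 / 1.18775 = 1195.54 ≈ 1196

1196


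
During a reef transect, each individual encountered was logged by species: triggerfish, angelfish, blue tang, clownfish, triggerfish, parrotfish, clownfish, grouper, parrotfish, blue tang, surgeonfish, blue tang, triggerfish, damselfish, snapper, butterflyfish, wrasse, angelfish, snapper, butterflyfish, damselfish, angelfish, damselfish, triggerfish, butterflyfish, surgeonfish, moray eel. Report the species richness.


Total individuals logged = 27
Distinct species (count of individuals): triggerfish (4), angelfish (3), blue tang (3), clownfish (2), parrotfish (2), grouper (1), surgeonfish (2), damselfish (3), snapper (2), butterflyfish (3), wrasse (1), moray eel (1)
Species richness = number of distinct species = 12

12


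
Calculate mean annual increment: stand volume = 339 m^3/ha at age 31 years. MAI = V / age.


MAI = 339 / 31 = 10.9355 ≈ 10.94 m^3/ha/yr

10.94 m^3/ha/yr


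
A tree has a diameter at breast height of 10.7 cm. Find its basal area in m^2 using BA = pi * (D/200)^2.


D/200 = 10.7/200 = 0.0535 m
(D/200)^2 = 0.0535^2 = 0.00286225
BA = 3.141593 * 0.00286225 = 0.00899202 ≈ 0.0090 m^2

0.0090 m^2


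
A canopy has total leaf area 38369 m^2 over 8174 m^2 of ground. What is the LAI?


LAI = 38369 / 8174 = 4.6940 ≈ 4.69

4.69


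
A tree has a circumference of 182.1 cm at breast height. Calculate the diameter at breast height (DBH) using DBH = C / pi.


DBH = C / pi = 182.1 / 3.141593 = 57.9642 ≈ 57.96 cm

57.96 cm


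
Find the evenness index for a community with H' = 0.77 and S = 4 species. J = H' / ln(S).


ln(4) = 1.38629
J = H' / ln(S) = 0.77 / 1.38629 = 0.555439 ≈ 0.5554

0.5554


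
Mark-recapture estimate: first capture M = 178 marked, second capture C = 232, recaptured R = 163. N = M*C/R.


N = M * C / R = 178 * 232 / 163 = 41296 / 163 = 253.35 ≈ 253

253 individuals


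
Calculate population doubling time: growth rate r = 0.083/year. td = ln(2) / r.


td = ln(2) / 0.083 = 0.693147 / 0.083 = 8.35117 ≈ 8.4 years

8.4 years


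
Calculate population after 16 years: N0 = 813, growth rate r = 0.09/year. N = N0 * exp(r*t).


r*t = 0.09 * 16 = 1.44
exp(1.44) = 4.22070
N = 813 * 4.22070 = 3431.43 ≈ 3431

3431


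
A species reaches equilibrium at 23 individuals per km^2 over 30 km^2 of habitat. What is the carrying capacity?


K = 23 * 30 = 690 individuals

690 individuals


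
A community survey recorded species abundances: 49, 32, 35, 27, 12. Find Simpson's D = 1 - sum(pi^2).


Total N = 49 + 32 + 35 + 27 + 12 = 155
Per-species terms:
  p = 49/155 = 0.316129; p^2 = 0.316129^2 = 0.099938
  p = 32/155 = 0.206452; p^2 = 0.206452^2 = 0.042622
  p = 35/155 = 0.225806; p^2 = 0.225806^2 = 0.050988
  p = 27/155 = 0.174194; p^2 = 0.174194^2 = 0.030344
  p = 12/155 = 0.077419; p^2 = 0.077419^2 = 0.005994
sum(p^2) = 0.099938 + 0.042622 + 0.050988 + 0.030344 + 0.005994 = 0.229886
D = 1 - 0.229886 = 0.770114 ≈ 0.7701

0.7701


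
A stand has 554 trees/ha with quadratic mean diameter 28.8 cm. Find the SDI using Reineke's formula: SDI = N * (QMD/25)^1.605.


QMD/25 = 28.8/25 = 1.152
(1.152)^1.605 = exp(1.605 * ln(1.152)) = exp(1.605 * 0.141500) = exp(0.227108) = 1.25497
SDI = 554 * 1.25497 = 695.253 ≈ 695

695


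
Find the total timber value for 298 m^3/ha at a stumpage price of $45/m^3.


Value = 298 * 45 = $13410/ha

$13410/ha


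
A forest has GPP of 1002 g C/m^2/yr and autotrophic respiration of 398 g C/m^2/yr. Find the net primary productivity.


NPP = GPP - Ra = 1002 - 398 = 604 g C/m^2/yr

604 g C/m^2/yr


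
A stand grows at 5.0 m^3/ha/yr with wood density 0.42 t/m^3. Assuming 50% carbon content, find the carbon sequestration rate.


C = 5.0 * 0.42 * 0.5 = 1.05 t C/ha/yr

1.05 t C/ha/yr


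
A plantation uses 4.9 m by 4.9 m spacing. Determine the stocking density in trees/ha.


N = 10000 / 4.9^2 = 10000 / 24.01 = 416.493 ≈ 416 trees/ha

416 trees/ha


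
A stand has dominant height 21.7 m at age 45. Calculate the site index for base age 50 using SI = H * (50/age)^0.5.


50/45 = 1.11111
(1.11111)^0.5 = 1.05409
SI = 21.7 * 1.05409 = 22.8738 ≈ 22.9 m

22.9 m


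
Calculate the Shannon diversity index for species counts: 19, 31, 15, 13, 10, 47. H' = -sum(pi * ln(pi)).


Total N = 19 + 31 + 15 + 13 + 10 + 47 = 135
Per-species terms:
  p = 19/135 = 0.140741; ln(p) = -1.960834; p*ln(p) = 0.140741 * (-1.960834) = -0.275970
  p = 31/135 = 0.229630; ln(p) = -1.471286; p*ln(p) = 0.229630 * (-1.471286) = -0.337851
  p = 15/135 = 0.111111; ln(p) = -2.197226; p*ln(p) = 0.111111 * (-2.197226) = -0.244136
  p = 13/135 = 0.096296; ln(p) = -2.340328; p*ln(p) = 0.096296 * (-2.340328) = -0.225364
  p = 10/135 = 0.074074; ln(p) = -2.602691; p*ln(p) = 0.074074 * (-2.602691) = -0.192792
  p = 47/135 = 0.348148; ln(p) = -1.055128; p*ln(p) = 0.348148 * (-1.055128) = -0.367341
sum(p*ln(p)) = (-0.275970) + (-0.337851) + (-0.244136) + (-0.225364) + (-0.192792) + (-0.367341) = -1.643454
H' = -(-1.643454) = 1.643454 ≈ 1.6435

1.6435


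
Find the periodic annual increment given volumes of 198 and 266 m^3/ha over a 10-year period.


PAI = (V2 - V1) / period = (266 - 198) / 10 = 68 / 10 = 6.80 m^3/ha/yr

6.80 m^3/ha/yr


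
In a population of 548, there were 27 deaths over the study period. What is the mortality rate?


Mortality rate = 27 / 548 = 0.049270 ≈ 0.0493

0.0493


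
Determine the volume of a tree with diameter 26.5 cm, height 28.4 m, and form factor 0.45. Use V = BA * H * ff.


(D/200)^2 = (26.5/200)^2 = 0.1325^2 = 0.01755625
BA = 3.141593 * 0.01755625 = 0.0551546 m^2
V = 0.0551546 * 28.4 * 0.45 = 0.704876 ≈ 0.705 m^3

0.705 m^3


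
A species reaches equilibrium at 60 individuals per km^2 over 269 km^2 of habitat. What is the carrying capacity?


K = 60 * 269 = 16140 individuals

16140 individuals


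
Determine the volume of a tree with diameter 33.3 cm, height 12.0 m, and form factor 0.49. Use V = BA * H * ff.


(D/200)^2 = (33.3/200)^2 = 0.1665^2 = 0.02772225
BA = 3.141593 * 0.02772225 = 0.0870920 m^2
V = 0.0870920 * 12.0 * 0.49 = 0.512101 ≈ 0.512 m^3

0.512 m^3


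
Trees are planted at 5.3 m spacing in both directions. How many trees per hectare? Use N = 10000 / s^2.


N = 10000 / 5.3^2 = 10000 / 28.09 = 355.999 ≈ 356 trees/ha

356 trees/ha


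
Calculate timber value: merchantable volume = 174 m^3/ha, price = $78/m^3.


Value = 174 * 78 = $13572/ha

$13572/ha


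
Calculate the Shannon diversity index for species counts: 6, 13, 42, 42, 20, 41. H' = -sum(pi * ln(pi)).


Total N = 6 + 13 + 42 + 42 + 20 + 41 = 164
Per-species terms:
  p = 6/164 = 0.036585; ln(p) = -3.308117; p*ln(p) = 0.036585 * (-3.308117) = -0.121027
  p = 13/164 = 0.079268; ln(p) = -2.534921; p*ln(p) = 0.079268 * (-2.534921) = -0.200938
  p = 42/164 = 0.256098; ln(p) = -1.362195; p*ln(p) = 0.256098 * (-1.362195) = -0.348855
  p = 42/164 = 0.256098; ln(p) = -1.362195; p*ln(p) = 0.256098 * (-1.362195) = -0.348855
  p = 20/164 = 0.121951; ln(p) = -2.104136; p*ln(p) = 0.121951 * (-2.104136) = -0.256601
  p = 41/164 = 0.250000; ln(p) = -1.386294; p*ln(p) = 0.250000 * (-1.386294) = -0.346574
sum(p*ln(p)) = (-0.121027) + (-0.200938) + (-0.348855) + (-0.348855) + (-0.256601) + (-0.346574) = -1.622850
H' = -(-1.622850) = 1.622850 ≈ 1.6229

1.6229


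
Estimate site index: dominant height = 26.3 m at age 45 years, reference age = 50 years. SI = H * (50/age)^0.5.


50/45 = 1.11111
(1.11111)^0.5 = 1.05409
SI = 26.3 * 1.05409 = 27.7226 ≈ 27.7 m

27.7 m


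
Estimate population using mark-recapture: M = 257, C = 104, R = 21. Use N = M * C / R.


N = M * C / R = 257 * 104 / 21 = 26728 / 21 = 1272.76 ≈ 1273

1273 individuals


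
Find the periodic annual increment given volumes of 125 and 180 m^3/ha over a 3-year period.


PAI = (V2 - V1) / period = (180 - 125) / 3 = 55 / 3 = 18.3333 ≈ 18.33 m^3/ha/yr

18.33 m^3/ha/yr


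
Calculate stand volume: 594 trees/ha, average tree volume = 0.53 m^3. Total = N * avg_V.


V_stand = 594 * 0.53 = 314.82 ≈ 314.8 m^3/ha

314.8 m^3/ha


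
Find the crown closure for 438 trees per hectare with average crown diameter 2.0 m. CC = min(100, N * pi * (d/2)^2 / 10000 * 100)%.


(d/2)^2 = (2.0/2)^2 = 1^2 = 1
Crown area = 3.141593 * 1 = 3.14159 m^2
N * area / 10000 * 100 = 438 * 3.14159 / 10000 * 100 = 13.7602
CC = min(100, 13.7602) = 13.7602 ≈ 13.8%

13.8%


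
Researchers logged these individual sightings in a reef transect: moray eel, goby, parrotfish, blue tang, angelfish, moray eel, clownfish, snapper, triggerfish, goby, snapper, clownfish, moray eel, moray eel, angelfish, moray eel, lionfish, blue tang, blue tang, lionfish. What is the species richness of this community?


Total individuals logged = 20
Distinct species (count of individuals): moray eel (5), goby (2), parrotfish (1), blue tang (3), angelfish (2), clownfish (2), snapper (2), triggerfish (1), lionfish (2)
Species richness = number of distinct species = 9

9


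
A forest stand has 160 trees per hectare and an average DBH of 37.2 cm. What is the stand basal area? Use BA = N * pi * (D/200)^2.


(D/200)^2 = (37.2/200)^2 = 0.186^2 = 0.034596
Individual BA = 3.141593 * 0.034596 = 0.108687 m^2
Stand BA = 160 * 0.108687 = 17.3899 ≈ 17.39 m^2/ha

17.39 m^2/ha


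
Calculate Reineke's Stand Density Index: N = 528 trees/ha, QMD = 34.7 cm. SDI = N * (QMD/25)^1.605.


QMD/25 = 34.7/25 = 1.388
(1.388)^1.605 = exp(1.605 * ln(1.388)) = exp(1.605 * 0.327864) = exp(0.526222) = 1.69253
SDI = 528 * 1.69253 = 893.656 ≈ 894

894


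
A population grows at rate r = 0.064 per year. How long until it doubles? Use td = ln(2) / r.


td = ln(2) / 0.064 = 0.693147 / 0.064 = 10.8304 ≈ 10.8 years

10.8 years


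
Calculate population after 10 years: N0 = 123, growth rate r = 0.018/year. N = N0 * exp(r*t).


r*t = 0.018 * 10 = 0.18
exp(0.18) = 1.19722
N = 123 * 1.19722 = 147.258 ≈ 147

147


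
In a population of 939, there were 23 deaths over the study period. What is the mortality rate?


Mortality rate = 23 / 939 = 0.024494 ≈ 0.0245

0.0245


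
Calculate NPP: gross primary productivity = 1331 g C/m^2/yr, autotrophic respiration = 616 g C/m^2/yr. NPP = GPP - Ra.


NPP = GPP - Ra = 1331 - 616 = 715 g C/m^2/yr

715 g C/m^2/yr


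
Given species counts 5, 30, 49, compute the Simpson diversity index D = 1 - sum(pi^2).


Total N = 5 + 30 + 49 = 84
Per-species terms:
  p = 5/84 = 0.059524; p^2 = 0.059524^2 = 0.003543
  p = 30/84 = 0.357143; p^2 = 0.357143^2 = 0.127551
  p = 49/84 = 0.583333; p^2 = 0.583333^2 = 0.340277
sum(p^2) = 0.003543 + 0.127551 + 0.340277 = 0.471371
D = 1 - 0.471371 = 0.528629 ≈ 0.5286

0.5286


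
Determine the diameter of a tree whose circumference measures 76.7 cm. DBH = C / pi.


DBH = C / pi = 76.7 / 3.141593 = 24.4144 ≈ 24.41 cm

24.41 cm


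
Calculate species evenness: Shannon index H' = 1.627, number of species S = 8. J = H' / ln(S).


ln(8) = 2.07944
J = H' / ln(S) = 1.627 / 2.07944 = 0.782422 ≈ 0.7824

0.7824


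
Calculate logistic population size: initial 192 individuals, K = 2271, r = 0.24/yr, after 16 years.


(K - N0)/N0 = (2271 - 192)/192 = 2079/192 = 10.8281
r*t = 0.24 * 16 = 3.84; exp(-3.84) = 0.0214936
10.8281 * 0.0214936 = 0.232735
1 + 0.232735 = 1.23274
N = 2271 / 1.23274 = 1842.24 ≈ 1842

1842


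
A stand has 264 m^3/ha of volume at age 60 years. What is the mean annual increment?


MAI = 264 / 60 = 4.40 m^3/ha/yr

4.40 m^3/ha/yr


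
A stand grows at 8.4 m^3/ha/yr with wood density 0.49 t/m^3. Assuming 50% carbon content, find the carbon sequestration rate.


C = 8.4 * 0.49 * 0.5 = 2.058 ≈ 2.06 t C/ha/yr

2.06 t C/ha/yr


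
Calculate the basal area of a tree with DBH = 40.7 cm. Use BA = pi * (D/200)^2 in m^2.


D/200 = 40.7/200 = 0.2035 m
(D/200)^2 = 0.2035^2 = 0.04141225
BA = 3.141593 * 0.04141225 = 0.130100 ≈ 0.1301 m^2

0.1301 m^2


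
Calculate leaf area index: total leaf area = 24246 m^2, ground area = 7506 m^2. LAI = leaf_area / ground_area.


LAI = 24246 / 7506 = 3.2302 ≈ 3.23

3.23


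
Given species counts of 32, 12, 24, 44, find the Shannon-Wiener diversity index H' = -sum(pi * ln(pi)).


Total N = 32 + 12 + 24 + 44 = 112
Per-species terms:
  p = 32/112 = 0.285714; ln(p) = -1.252764; p*ln(p) = 0.285714 * (-1.252764) = -0.357932
  p = 12/112 = 0.107143; ln(p) = -2.233591; p*ln(p) = 0.107143 * (-2.233591) = -0.239314
  p = 24/112 = 0.214286; ln(p) = -1.540444; p*ln(p) = 0.214286 * (-1.540444) = -0.330096
  p = 44/112 = 0.392857; ln(p) = -0.934310; p*ln(p) = 0.392857 * (-0.934310) = -0.367050
sum(p*ln(p)) = (-0.357932) + (-0.239314) + (-0.330096) + (-0.367050) = -1.294392
H' = -(-1.294392) = 1.294392 ≈ 1.2944

1.2944


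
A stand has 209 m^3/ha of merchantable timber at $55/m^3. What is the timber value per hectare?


Value = 209 * 55 = $11495/ha

$11495/ha


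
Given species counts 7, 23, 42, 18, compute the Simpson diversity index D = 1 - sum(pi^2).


Total N = 7 + 23 + 42 + 18 = 90
Per-species terms:
  p = 7/90 = 0.077778; p^2 = 0.077778^2 = 0.006049
  p = 23/90 = 0.255556; p^2 = 0.255556^2 = 0.065309
  p = 42/90 = 0.466667; p^2 = 0.466667^2 = 0.217778
  p = 18/90 = 0.200000; p^2 = 0.200000^2 = 0.040000
sum(p^2) = 0.006049 + 0.065309 + 0.217778 + 0.040000 = 0.329136
D = 1 - 0.329136 = 0.670864 ≈ 0.6709

0.6709


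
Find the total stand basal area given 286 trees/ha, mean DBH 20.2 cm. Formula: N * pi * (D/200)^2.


(D/200)^2 = (20.2/200)^2 = 0.101^2 = 0.010201
Individual BA = 3.141593 * 0.010201 = 0.0320474 m^2
Stand BA = 286 * 0.0320474 = 9.16556 ≈ 9.17 m^2/ha

9.17 m^2/ha


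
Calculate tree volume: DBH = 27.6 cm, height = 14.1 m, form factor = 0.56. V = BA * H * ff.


(D/200)^2 = (27.6/200)^2 = 0.138^2 = 0.019044
BA = 3.141593 * 0.019044 = 0.0598285 m^2
V = 0.0598285 * 14.1 * 0.56 = 0.472406 ≈ 0.472 m^3

0.472 m^3


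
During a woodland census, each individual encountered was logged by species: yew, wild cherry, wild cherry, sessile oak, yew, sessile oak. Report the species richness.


Total individuals logged = 6
Distinct species (count of individuals): yew (2), wild cherry (2), sessile oak (2)
Species richness = number of distinct species = 3

3


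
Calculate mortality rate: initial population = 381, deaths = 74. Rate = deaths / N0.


Mortality rate = 74 / 381 = 0.194226 ≈ 0.1942

0.1942


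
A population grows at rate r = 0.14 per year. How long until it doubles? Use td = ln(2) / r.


td = ln(2) / 0.14 = 0.693147 / 0.14 = 4.95105 ≈ 5.0 years

5.0 years


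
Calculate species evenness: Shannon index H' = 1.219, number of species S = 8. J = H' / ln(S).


ln(8) = 2.07944
J = H' / ln(S) = 1.219 / 2.07944 = 0.586216 ≈ 0.5862

0.5862


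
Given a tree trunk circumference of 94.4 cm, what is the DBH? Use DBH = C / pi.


DBH = C / pi = 94.4 / 3.141593 = 30.0484 ≈ 30.05 cm

30.05 cm


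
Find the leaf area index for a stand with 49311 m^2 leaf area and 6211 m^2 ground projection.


LAI = 49311 / 6211 = 7.9393 ≈ 7.94

7.94


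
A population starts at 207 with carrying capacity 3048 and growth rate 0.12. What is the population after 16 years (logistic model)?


(K - N0)/N0 = (3048 - 207)/207 = 2841/207 = 13.7246
r*t = 0.12 * 16 = 1.92; exp(-1.92) = 0.146607
13.7246 * 0.146607 = 2.01212
1 + 2.01212 = 3.01212
N = 3048 / 3.01212 = 1011.91 ≈ 1012

1012


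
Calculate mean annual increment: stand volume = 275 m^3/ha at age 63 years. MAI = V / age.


MAI = 275 / 63 = 4.3651 ≈ 4.37 m^3/ha/yr

4.37 m^3/ha/yr


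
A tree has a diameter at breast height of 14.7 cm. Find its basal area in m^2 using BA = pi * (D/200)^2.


D/200 = 14.7/200 = 0.0735 m
(D/200)^2 = 0.0735^2 = 0.00540225
BA = 3.141593 * 0.00540225 = 0.0169717 ≈ 0.0170 m^2

0.0170 m^2


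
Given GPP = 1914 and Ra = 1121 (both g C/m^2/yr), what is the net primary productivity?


NPP = GPP - Ra = 1914 - 1121 = 793 g C/m^2/yr

793 g C/m^2/yr


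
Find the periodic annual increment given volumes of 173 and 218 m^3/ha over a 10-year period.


PAI = (V2 - V1) / period = (218 - 173) / 10 = 45 / 10 = 4.50 m^3/ha/yr

4.50 m^3/ha/yr


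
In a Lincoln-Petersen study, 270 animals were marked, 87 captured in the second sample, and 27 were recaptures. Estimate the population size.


N = M * C / R = 270 * 87 / 27 = 23490 / 27 = 870

870 individuals


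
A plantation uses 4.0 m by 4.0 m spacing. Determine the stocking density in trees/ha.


N = 10000 / 4.0^2 = 10000 / 16 = 625.000 ≈ 625 trees/ha

625 trees/ha


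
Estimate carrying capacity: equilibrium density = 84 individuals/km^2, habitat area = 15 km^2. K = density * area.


K = 84 * 15 = 1260 individuals

1260 individuals


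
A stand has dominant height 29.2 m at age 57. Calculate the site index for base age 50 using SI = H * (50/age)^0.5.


50/57 = 0.877193
(0.877193)^0.5 = 0.936586
SI = 29.2 * 0.936586 = 27.3483 ≈ 27.3 m

27.3 m


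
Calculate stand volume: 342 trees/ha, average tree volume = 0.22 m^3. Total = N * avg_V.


V_stand = 342 * 0.22 = 75.24 ≈ 75.2 m^3/ha

75.2 m^3/ha


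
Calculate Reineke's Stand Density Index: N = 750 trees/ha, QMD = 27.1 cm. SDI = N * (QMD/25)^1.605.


QMD/25 = 27.1/25 = 1.084
(1.084)^1.605 = exp(1.605 * ln(1.084)) = exp(1.605 * 0.0806579) = exp(0.129456) = 1.13821
SDI = 750 * 1.13821 = 853.658 ≈ 854

854


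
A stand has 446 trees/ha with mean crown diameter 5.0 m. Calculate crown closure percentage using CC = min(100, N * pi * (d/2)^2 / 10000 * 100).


(d/2)^2 = (5.0/2)^2 = 2.5^2 = 6.25
Crown area = 3.141593 * 6.25 = 19.6350 m^2
N * area / 10000 * 100 = 446 * 19.6350 / 10000 * 100 = 87.5721
CC = min(100, 87.5721) = 87.5721 ≈ 87.6%

87.6%


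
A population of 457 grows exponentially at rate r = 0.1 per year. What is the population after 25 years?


r*t = 0.1 * 25 = 2.5
exp(2.5) = 12.1825
N = 457 * 12.1825 = 5567.40 ≈ 5567

5567


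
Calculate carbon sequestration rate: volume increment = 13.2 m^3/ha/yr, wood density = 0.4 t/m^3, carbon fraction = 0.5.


C = 13.2 * 0.4 * 0.5 = 2.64 t C/ha/yr

2.64 t C/ha/yr


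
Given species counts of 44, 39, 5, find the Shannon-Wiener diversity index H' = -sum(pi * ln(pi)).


Total N = 44 + 39 + 5 = 88
Per-species terms:
  p = 44/88 = 0.500000; ln(p) = -0.693147; p*ln(p) = 0.500000 * (-0.693147) = -0.346574
  p = 39/88 = 0.443182; ln(p) = -0.813775; p*ln(p) = 0.443182 * (-0.813775) = -0.360650
  p = 5/88 = 0.056818; ln(p) = -2.867902; p*ln(p) = 0.056818 * (-2.867902) = -0.162948
sum(p*ln(p)) = (-0.346574) + (-0.360650) + (-0.162948) = -0.870172
H' = -(-0.870172) = 0.870172 ≈ 0.8702

0.8702


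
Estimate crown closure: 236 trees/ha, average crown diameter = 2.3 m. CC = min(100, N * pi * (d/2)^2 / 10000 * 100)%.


(d/2)^2 = (2.3/2)^2 = 1.15^2 = 1.3225
Crown area = 3.141593 * 1.3225 = 4.15476 m^2
N * area / 10000 * 100 = 236 * 4.15476 / 10000 * 100 = 9.80523
CC = min(100, 9.80523) = 9.80523 ≈ 9.8%

9.8%


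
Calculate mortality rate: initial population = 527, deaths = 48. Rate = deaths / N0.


Mortality rate = 48 / 527 = 0.091082 ≈ 0.0911

0.0911


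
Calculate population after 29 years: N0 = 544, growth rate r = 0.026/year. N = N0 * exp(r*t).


r*t = 0.026 * 29 = 0.754
exp(0.754) = 2.12548
N = 544 * 2.12548 = 1156.26 ≈ 1156

1156


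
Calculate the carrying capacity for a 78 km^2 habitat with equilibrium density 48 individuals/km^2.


K = 48 * 78 = 3744 individuals

3744 individuals


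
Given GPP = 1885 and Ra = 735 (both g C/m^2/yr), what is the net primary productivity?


NPP = GPP - Ra = 1885 - 735 = 1150 g C/m^2/yr

1150 g C/m^2/yr


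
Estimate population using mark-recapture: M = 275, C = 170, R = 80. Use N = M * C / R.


N = M * C / R = 275 * 170 / 80 = 46750 / 80 = 584.38 ≈ 584

584 individuals


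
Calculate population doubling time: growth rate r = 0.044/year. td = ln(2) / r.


td = ln(2) / 0.044 = 0.693147 / 0.044 = 15.7533 ≈ 15.8 years

15.8 years


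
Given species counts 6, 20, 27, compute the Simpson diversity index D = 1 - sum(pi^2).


Total N = 6 + 20 + 27 = 53
Per-species terms:
  p = 6/53 = 0.113208; p^2 = 0.113208^2 = 0.012816
  p = 20/53 = 0.377358; p^2 = 0.377358^2 = 0.142399
  p = 27/53 = 0.509434; p^2 = 0.509434^2 = 0.259523
sum(p^2) = 0.012816 + 0.142399 + 0.259523 = 0.414738
D = 1 - 0.414738 = 0.585262 ≈ 0.5853

0.5853


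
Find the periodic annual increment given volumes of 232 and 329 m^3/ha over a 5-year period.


PAI = (V2 - V1) / period = (329 - 232) / 5 = 97 / 5 = 19.40 m^3/ha/yr

19.40 m^3/ha/yr


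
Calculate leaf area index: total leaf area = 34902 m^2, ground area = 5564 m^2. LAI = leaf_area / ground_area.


LAI = 34902 / 5564 = 6.2728 ≈ 6.27

6.27


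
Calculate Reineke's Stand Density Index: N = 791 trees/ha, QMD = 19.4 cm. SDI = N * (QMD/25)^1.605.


QMD/25 = 19.4/25 = 0.776
(0.776)^1.605 = exp(1.605 * ln(0.776)) = exp(1.605 * (-0.253603)) = exp(-0.407033) = 0.665622
SDI = 791 * 0.665622 = 526.507 ≈ 527

527


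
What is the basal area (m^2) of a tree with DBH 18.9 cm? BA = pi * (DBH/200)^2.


D/200 = 18.9/200 = 0.0945 m
(D/200)^2 = 0.0945^2 = 0.00893025
BA = 3.141593 * 0.00893025 = 0.0280552 ≈ 0.0281 m^2

0.0281 m^2


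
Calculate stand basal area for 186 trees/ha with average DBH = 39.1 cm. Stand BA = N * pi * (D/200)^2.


(D/200)^2 = (39.1/200)^2 = 0.1955^2 = 0.03822025
Individual BA = 3.141593 * 0.03822025 = 0.120072 m^2
Stand BA = 186 * 0.120072 = 22.3334 ≈ 22.33 m^2/ha

22.33 m^2/ha


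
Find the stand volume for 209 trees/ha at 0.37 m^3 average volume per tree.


V_stand = 209 * 0.37 = 77.33 ≈ 77.3 m^3/ha

77.3 m^3/ha


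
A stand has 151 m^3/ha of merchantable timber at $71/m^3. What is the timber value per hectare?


Value = 151 * 71 = $10721/ha

$10721/ha


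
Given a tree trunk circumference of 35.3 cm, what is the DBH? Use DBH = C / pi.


DBH = C / pi = 35.3 / 3.141593 = 11.2363 ≈ 11.24 cm

11.24 cm


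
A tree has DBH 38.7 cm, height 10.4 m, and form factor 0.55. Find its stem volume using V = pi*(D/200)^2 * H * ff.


(D/200)^2 = (38.7/200)^2 = 0.1935^2 = 0.03744225
BA = 3.141593 * 0.03744225 = 0.117628 m^2
V = 0.117628 * 10.4 * 0.55 = 0.672832 ≈ 0.673 m^3

0.673 m^3


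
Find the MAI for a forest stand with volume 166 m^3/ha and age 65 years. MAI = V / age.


MAI = 166 / 65 = 2.5538 ≈ 2.55 m^3/ha/yr

2.55 m^3/ha/yr


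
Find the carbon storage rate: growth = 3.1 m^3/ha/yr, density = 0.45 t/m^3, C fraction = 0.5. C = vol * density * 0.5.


C = 3.1 * 0.45 * 0.5 = 0.6975 ≈ 0.70 t C/ha/yr

0.70 t C/ha/yr


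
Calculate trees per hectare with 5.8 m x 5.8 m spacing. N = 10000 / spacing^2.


N = 10000 / 5.8^2 = 10000 / 33.64 = 297.265 ≈ 297 trees/ha

297 trees/ha


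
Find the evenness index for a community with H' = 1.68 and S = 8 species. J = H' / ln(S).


ln(8) = 2.07944
J = H' / ln(S) = 1.68 / 2.07944 = 0.807910 ≈ 0.8079

0.8079


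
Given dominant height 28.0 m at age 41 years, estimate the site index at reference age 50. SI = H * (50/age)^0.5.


50/41 = 1.21951
(1.21951)^0.5 = 1.10431
SI = 28.0 * 1.10431 = 30.9207 ≈ 30.9 m

30.9 m


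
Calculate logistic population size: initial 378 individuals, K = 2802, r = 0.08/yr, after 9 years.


(K - N0)/N0 = (2802 - 378)/378 = 2424/378 = 6.41270
r*t = 0.08 * 9 = 0.72; exp(-0.72) = 0.486752
6.41270 * 0.486752 = 3.12139
1 + 3.12139 = 4.12139
N = 2802 / 4.12139 = 679.868 ≈ 680

680


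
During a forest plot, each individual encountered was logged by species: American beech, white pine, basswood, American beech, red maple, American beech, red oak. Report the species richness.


Total individuals logged = 7
Distinct species (count of individuals): American beech (3), white pine (1), basswood (1), red maple (1), red oak (1)
Species richness = number of distinct species = 5

5


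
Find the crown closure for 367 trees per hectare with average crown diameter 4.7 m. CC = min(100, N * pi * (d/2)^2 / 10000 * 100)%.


(d/2)^2 = (4.7/2)^2 = 2.35^2 = 5.5225
Crown area = 3.141593 * 5.5225 = 17.3494 m^2
N * area / 10000 * 100 = 367 * 17.3494 / 10000 * 100 = 63.6723
CC = min(100, 63.6723) = 63.6723 ≈ 63.7%

63.7%


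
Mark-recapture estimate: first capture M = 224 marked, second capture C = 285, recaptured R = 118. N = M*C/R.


N = M * C / R = 224 * 285 / 118 = 63840 / 118 = 541.02 ≈ 541

541 individuals


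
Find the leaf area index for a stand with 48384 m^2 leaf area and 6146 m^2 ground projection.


LAI = 48384 / 6146 = 7.8724 ≈ 7.87

7.87


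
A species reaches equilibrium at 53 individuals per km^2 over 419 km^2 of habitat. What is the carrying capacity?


K = 53 * 419 = 22207 individuals

22207 individuals


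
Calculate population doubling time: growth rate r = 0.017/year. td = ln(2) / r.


td = ln(2) / 0.017 = 0.693147 / 0.017 = 40.7734 ≈ 40.8 years

40.8 years


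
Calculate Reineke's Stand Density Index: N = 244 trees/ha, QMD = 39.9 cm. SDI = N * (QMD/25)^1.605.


QMD/25 = 39.9/25 = 1.596
(1.596)^1.605 = exp(1.605 * ln(1.596)) = exp(1.605 * 0.467500) = exp(0.750338) = 2.11772
SDI = 244 * 2.11772 = 516.724 ≈ 517

517


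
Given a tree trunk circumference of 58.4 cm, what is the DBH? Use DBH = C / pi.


DBH = C / pi = 58.4 / 3.141593 = 18.5893 ≈ 18.59 cm

18.59 cm


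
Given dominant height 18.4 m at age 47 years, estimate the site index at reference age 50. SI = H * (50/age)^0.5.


50/47 = 1.06383
(1.06383)^0.5 = 1.03142
SI = 18.4 * 1.03142 = 18.9781 ≈ 19.0 m

19.0 m


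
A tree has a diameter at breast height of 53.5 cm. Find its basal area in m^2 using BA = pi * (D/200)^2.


D/200 = 53.5/200 = 0.2675 m
(D/200)^2 = 0.2675^2 = 0.07155625
BA = 3.141593 * 0.07155625 = 0.224801 ≈ 0.2248 m^2

0.2248 m^2


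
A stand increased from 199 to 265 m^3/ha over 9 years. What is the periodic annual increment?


PAI = (V2 - V1) / period = (265 - 199) / 9 = 66 / 9 = 7.3333 ≈ 7.33 m^3/ha/yr

7.33 m^3/ha/yr


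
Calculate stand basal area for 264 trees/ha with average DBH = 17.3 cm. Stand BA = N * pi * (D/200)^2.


(D/200)^2 = (17.3/200)^2 = 0.0865^2 = 0.00748225
Individual BA = 3.141593 * 0.00748225 = 0.0235062 m^2
Stand BA = 264 * 0.0235062 = 6.20564 ≈ 6.21 m^2/ha

6.21 m^2/ha


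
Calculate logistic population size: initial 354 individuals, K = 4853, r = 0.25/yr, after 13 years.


(K - N0)/N0 = (4853 - 354)/354 = 4499/354 = 12.7090
r*t = 0.25 * 13 = 3.25; exp(-3.25) = 0.0387742
12.7090 * 0.0387742 = 0.492781
1 + 0.492781 = 1.49278
N = 4853 / 1.49278 = 3250.98 ≈ 3251

3251


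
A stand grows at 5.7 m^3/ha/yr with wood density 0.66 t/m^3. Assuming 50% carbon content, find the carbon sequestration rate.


C = 5.7 * 0.66 * 0.5 = 1.881 ≈ 1.88 t C/ha/yr

1.88 t C/ha/yr


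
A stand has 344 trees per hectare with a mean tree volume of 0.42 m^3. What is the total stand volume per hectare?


V_stand = 344 * 0.42 = 144.48 ≈ 144.5 m^3/ha

144.5 m^3/ha


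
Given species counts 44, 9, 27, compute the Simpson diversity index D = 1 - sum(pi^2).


Total N = 44 + 9 + 27 = 80
Per-species terms:
  p = 44/80 = 0.550000; p^2 = 0.550000^2 = 0.302500
  p = 9/80 = 0.112500; p^2 = 0.112500^2 = 0.012656
  p = 27/80 = 0.337500; p^2 = 0.337500^2 = 0.113906
sum(p^2) = 0.302500 + 0.012656 + 0.113906 = 0.429062
D = 1 - 0.429062 = 0.570938 ≈ 0.5709

0.5709
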